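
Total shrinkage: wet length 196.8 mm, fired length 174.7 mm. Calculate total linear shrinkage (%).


TS = (196.8 - 174.7) / 196.8 * 100 = 11.23%

11.23


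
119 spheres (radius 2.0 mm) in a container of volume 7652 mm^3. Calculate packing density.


V_sphere = 4/3*pi*2.0^3 = 33.5103 mm^3
Total V = 119*33.5103 = 3987.7257 mm^3
PD = 3987.7257 / 7652 = 0.521

0.521


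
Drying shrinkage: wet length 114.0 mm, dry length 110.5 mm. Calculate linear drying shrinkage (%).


DS = (114.0 - 110.5) / 114.0 * 100 = 3.07%

3.07


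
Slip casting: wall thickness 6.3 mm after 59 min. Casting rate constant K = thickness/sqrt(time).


K = 6.3 / sqrt(59) = 6.3 / 7.6811 = 0.82 mm/min^0.5

0.82


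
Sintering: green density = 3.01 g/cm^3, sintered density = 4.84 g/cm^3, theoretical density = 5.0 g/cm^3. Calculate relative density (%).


Relative = 4.84 / 5.0 * 100 = 96.8%

96.8


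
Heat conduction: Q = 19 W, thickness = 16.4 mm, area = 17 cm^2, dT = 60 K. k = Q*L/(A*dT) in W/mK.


k = 19*16.4/1000/(17/10000*60) = 3.05 W/mK

3.05


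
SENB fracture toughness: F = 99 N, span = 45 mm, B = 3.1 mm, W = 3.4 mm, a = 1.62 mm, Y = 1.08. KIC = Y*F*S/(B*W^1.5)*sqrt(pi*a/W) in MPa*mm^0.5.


KIC = 1.08*99*45/(3.1*3.4^1.5)*sqrt(pi*1.62/3.4) = 302.89

302.89


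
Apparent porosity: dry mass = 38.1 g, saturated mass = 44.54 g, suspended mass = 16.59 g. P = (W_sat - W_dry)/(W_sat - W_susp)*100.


P = (44.54 - 38.1) / (44.54 - 16.59) * 100 = 6.44 / 27.95 * 100 = 23.0%

23.0


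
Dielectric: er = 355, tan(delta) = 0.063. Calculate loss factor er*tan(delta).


Loss = 355 * 0.063 = 22.365

22.365


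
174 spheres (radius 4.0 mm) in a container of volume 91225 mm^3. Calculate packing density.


V_sphere = 4/3*pi*4.0^3 = 268.0826 mm^3
Total V = 174*268.0826 = 46646.3724 mm^3
PD = 46646.3724 / 91225 = 0.511

0.511


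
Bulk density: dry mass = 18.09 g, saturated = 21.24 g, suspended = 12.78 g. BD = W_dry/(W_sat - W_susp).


BD = 18.09 / (21.24 - 12.78) = 18.09 / 8.46 = 2.138 g/cm^3

2.138


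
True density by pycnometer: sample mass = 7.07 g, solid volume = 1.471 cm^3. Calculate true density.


TD = 7.07 / 1.471 = 4.806 g/cm^3

4.806


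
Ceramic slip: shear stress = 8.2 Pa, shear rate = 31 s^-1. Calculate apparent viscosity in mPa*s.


eta = tau/gamma * 1000 = 8.2/31 * 1000 = 264.5 mPa*s

264.5


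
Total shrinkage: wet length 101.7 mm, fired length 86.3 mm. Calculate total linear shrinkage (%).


TS = (101.7 - 86.3) / 101.7 * 100 = 15.14%

15.14


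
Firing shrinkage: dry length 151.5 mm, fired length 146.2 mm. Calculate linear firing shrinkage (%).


FS = (151.5 - 146.2) / 151.5 * 100 = 3.5%

3.5


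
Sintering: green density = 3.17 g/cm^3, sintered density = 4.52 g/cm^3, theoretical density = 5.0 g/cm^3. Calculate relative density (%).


Relative = 4.52 / 5.0 * 100 = 90.4%

90.4


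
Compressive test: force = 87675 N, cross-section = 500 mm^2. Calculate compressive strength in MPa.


CS = 87675 / 500 = 175.4 MPa

175.4


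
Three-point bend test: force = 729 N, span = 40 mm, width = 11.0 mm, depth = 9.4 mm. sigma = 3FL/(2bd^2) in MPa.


sigma = 3*729*40/(2*11.0*9.4^2) = 45.0 MPa

45.0


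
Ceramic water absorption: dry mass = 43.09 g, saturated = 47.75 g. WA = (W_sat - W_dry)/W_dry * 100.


WA = (47.75 - 43.09) / 43.09 * 100 = 10.81%

10.81


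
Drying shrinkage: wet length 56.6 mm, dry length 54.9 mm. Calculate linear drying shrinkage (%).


DS = (56.6 - 54.9) / 56.6 * 100 = 3.0%

3.0


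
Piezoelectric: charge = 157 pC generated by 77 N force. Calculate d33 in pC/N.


d33 = 157 / 77 = 2.0 pC/N

2.0


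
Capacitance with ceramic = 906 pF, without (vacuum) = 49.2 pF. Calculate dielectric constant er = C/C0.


er = 906 / 49.2 = 18.41

18.41


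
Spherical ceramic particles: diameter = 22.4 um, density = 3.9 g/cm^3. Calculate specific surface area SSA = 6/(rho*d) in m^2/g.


SSA = 6 / (3.9 * 22.4) = 0.069 m^2/g

0.069


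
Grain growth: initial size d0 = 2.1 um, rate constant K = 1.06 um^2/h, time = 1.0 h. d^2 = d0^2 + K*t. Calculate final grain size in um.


d^2 = 2.1^2 + 1.06*1.0 = 5.47
d = sqrt(5.47) = 2.34 um

2.34


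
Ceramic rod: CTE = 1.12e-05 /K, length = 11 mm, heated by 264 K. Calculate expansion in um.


dL = 1.12e-05 * 11 * 264 * 1000 = 32.525 um

32.525


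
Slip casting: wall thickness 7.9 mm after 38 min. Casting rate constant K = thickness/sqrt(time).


K = 7.9 / sqrt(38) = 7.9 / 6.1644 = 1.282 mm/min^0.5

1.282


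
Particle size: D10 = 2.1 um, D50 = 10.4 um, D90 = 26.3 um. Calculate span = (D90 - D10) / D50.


Span = (26.3 - 2.1) / 10.4 = 24.2 / 10.4 = 2.327

2.327


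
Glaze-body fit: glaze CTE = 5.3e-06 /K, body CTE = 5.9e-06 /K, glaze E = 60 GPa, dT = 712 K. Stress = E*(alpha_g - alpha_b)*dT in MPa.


Stress = 60*1000*(5.3e-06 - 5.9e-06)*712 = -25.6 MPa

-25.6


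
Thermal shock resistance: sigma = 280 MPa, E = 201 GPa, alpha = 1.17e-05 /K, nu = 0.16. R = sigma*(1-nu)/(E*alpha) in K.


R = 280*(1-0.16)/(201*1000*1.17e-05) = 100 K

100


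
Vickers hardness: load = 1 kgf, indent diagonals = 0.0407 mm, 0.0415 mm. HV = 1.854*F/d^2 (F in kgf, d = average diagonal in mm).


d_avg = (0.0407+0.0415)/2 = 0.0411 mm
HV = 1.854*1/0.0411^2 = 1098

1098


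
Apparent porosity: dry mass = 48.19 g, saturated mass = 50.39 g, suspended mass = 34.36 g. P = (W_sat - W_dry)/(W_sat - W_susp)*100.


P = (50.39 - 48.19) / (50.39 - 34.36) * 100 = 2.2 / 16.03 * 100 = 13.7%

13.7


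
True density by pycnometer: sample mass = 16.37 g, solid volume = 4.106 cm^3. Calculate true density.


TD = 16.37 / 4.106 = 3.987 g/cm^3

3.987


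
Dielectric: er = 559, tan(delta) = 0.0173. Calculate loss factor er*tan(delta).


Loss = 559 * 0.0173 = 9.671

9.671


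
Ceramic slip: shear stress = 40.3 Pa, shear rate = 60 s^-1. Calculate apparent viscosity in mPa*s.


eta = tau/gamma * 1000 = 40.3/60 * 1000 = 671.7 mPa*s

671.7


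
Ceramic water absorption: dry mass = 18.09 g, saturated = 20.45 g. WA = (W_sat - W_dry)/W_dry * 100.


WA = (20.45 - 18.09) / 18.09 * 100 = 13.05%

13.05


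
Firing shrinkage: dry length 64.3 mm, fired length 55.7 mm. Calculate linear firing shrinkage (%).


FS = (64.3 - 55.7) / 64.3 * 100 = 13.37%

13.37


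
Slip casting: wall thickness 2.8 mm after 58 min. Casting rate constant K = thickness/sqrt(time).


K = 2.8 / sqrt(58) = 2.8 / 7.6158 = 0.368 mm/min^0.5

0.368


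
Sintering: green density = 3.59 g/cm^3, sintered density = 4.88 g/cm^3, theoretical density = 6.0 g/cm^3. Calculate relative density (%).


Relative = 4.88 / 6.0 * 100 = 81.3%

81.3


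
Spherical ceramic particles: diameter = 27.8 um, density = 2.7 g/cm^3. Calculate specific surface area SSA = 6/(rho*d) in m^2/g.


SSA = 6 / (2.7 * 27.8) = 0.08 m^2/g

0.08


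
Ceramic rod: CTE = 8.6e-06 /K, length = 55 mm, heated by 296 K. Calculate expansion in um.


dL = 8.6e-06 * 55 * 296 * 1000 = 140.008 um

140.008


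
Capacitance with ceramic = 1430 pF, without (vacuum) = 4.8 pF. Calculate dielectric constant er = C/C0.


er = 1430 / 4.8 = 297.92

297.92


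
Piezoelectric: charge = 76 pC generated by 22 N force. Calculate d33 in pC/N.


d33 = 76 / 22 = 3.5 pC/N

3.5


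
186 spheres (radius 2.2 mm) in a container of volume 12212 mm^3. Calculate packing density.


V_sphere = 4/3*pi*2.2^3 = 44.6022 mm^3
Total V = 186*44.6022 = 8296.0092 mm^3
PD = 8296.0092 / 12212 = 0.679

0.679


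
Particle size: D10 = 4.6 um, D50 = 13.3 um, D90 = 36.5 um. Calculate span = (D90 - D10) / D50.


Span = (36.5 - 4.6) / 13.3 = 31.9 / 13.3 = 2.398

2.398


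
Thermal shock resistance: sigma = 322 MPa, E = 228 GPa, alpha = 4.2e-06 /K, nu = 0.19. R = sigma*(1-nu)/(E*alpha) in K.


R = 322*(1-0.19)/(228*1000*4.2e-06) = 272 K

272


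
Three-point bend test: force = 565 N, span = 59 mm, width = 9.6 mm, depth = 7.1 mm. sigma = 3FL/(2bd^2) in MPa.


sigma = 3*565*59/(2*9.6*7.1^2) = 103.3 MPa

103.3


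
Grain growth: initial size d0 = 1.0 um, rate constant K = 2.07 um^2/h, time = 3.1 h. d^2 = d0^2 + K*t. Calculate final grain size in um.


d^2 = 1.0^2 + 2.07*3.1 = 7.417
d = sqrt(7.417) = 2.72 um

2.72


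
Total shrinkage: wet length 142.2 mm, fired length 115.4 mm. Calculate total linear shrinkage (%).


TS = (142.2 - 115.4) / 142.2 * 100 = 18.85%

18.85


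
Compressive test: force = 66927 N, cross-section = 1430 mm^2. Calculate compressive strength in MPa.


CS = 66927 / 1430 = 46.8 MPa

46.8


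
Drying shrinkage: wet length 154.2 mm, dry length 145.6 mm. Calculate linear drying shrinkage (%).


DS = (154.2 - 145.6) / 154.2 * 100 = 5.58%

5.58


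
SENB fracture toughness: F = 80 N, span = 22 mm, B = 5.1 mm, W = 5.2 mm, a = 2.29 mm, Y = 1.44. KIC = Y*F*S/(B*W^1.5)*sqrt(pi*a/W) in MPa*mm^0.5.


KIC = 1.44*80*22/(5.1*5.2^1.5)*sqrt(pi*2.29/5.2) = 49.29

49.29


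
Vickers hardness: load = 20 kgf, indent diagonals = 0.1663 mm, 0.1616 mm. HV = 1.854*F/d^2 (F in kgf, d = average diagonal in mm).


d_avg = (0.1663+0.1616)/2 = 0.16395 mm
HV = 1.854*20/0.16395^2 = 1379

1379


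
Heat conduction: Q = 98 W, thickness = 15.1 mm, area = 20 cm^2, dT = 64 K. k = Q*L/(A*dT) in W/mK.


k = 98*15.1/1000/(20/10000*64) = 11.56 W/mK

11.56


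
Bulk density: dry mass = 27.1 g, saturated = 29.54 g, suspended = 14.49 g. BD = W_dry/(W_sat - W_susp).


BD = 27.1 / (29.54 - 14.49) = 27.1 / 15.05 = 1.801 g/cm^3

1.801


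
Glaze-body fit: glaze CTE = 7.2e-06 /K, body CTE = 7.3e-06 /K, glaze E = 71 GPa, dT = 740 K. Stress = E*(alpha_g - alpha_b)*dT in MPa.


Stress = 71*1000*(7.2e-06 - 7.3e-06)*740 = -5.3 MPa

-5.3


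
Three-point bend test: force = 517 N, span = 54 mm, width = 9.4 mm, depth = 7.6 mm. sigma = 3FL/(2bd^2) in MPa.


sigma = 3*517*54/(2*9.4*7.6^2) = 77.1 MPa

77.1


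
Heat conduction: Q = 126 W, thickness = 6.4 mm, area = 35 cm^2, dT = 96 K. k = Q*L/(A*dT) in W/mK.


k = 126*6.4/1000/(35/10000*96) = 2.4 W/mK

2.4


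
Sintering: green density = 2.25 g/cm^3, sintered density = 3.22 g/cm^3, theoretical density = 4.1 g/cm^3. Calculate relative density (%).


Relative = 3.22 / 4.1 * 100 = 78.5%

78.5


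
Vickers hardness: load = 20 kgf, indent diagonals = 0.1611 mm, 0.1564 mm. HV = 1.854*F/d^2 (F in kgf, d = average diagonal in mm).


d_avg = (0.1611+0.1564)/2 = 0.15875 mm
HV = 1.854*20/0.15875^2 = 1471

1471


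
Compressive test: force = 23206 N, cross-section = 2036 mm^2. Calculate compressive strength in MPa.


CS = 23206 / 2036 = 11.4 MPa

11.4


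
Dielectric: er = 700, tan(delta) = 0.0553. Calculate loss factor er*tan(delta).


Loss = 700 * 0.0553 = 38.71

38.71


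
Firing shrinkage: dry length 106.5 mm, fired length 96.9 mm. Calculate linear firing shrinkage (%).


FS = (106.5 - 96.9) / 106.5 * 100 = 9.01%

9.01


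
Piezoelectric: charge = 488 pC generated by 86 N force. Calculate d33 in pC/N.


d33 = 488 / 86 = 5.7 pC/N

5.7


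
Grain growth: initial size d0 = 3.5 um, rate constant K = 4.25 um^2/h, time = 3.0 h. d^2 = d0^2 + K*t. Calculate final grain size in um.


d^2 = 3.5^2 + 4.25*3.0 = 25.0
d = sqrt(25.0) = 5.0 um

5.0


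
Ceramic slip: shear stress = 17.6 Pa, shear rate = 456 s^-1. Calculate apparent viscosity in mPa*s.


eta = tau/gamma * 1000 = 17.6/456 * 1000 = 38.6 mPa*s

38.6


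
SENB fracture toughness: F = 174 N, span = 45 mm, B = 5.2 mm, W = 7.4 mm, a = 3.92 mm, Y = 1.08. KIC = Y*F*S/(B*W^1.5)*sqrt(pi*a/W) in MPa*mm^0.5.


KIC = 1.08*174*45/(5.2*7.4^1.5)*sqrt(pi*3.92/7.4) = 104.22

104.22


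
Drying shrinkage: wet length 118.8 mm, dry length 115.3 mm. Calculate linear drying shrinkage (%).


DS = (118.8 - 115.3) / 118.8 * 100 = 2.95%

2.95


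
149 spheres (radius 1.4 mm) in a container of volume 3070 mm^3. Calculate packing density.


V_sphere = 4/3*pi*1.4^3 = 11.494 mm^3
Total V = 149*11.494 = 1712.606 mm^3
PD = 1712.606 / 3070 = 0.558

0.558


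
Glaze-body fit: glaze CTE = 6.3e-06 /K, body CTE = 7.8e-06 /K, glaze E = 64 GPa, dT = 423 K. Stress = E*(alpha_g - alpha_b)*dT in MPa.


Stress = 64*1000*(6.3e-06 - 7.8e-06)*423 = -40.6 MPa

-40.6


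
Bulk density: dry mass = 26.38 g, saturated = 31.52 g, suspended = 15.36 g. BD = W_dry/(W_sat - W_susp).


BD = 26.38 / (31.52 - 15.36) = 26.38 / 16.16 = 1.632 g/cm^3

1.632


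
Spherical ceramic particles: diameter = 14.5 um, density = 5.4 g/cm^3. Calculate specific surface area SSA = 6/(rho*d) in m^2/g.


SSA = 6 / (5.4 * 14.5) = 0.077 m^2/g

0.077


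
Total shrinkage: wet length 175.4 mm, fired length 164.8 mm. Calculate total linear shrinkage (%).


TS = (175.4 - 164.8) / 175.4 * 100 = 6.04%

6.04


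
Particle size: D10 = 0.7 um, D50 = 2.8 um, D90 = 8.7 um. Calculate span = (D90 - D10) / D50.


Span = (8.7 - 0.7) / 2.8 = 8.0 / 2.8 = 2.857

2.857


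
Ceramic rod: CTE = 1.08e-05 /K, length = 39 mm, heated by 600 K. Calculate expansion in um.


dL = 1.08e-05 * 39 * 600 * 1000 = 252.72 um

252.72


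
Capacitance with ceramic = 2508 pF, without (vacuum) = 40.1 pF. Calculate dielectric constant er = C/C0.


er = 2508 / 40.1 = 62.54

62.54


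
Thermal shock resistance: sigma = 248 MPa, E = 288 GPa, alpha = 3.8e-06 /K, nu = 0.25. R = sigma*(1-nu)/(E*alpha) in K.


R = 248*(1-0.25)/(288*1000*3.8e-06) = 170 K

170


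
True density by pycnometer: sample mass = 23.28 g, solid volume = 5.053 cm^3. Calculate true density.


TD = 23.28 / 5.053 = 4.607 g/cm^3

4.607


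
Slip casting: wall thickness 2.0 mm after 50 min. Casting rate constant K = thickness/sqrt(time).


K = 2.0 / sqrt(50) = 2.0 / 7.0711 = 0.283 mm/min^0.5

0.283


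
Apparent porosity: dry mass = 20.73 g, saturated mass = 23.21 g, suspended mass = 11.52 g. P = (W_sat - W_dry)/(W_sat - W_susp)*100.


P = (23.21 - 20.73) / (23.21 - 11.52) * 100 = 2.48 / 11.69 * 100 = 21.2%

21.2


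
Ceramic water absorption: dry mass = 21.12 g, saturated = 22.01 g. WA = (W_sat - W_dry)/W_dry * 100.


WA = (22.01 - 21.12) / 21.12 * 100 = 4.21%

4.21


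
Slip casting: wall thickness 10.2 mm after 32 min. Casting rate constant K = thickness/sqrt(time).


K = 10.2 / sqrt(32) = 10.2 / 5.6569 = 1.803 mm/min^0.5

1.803


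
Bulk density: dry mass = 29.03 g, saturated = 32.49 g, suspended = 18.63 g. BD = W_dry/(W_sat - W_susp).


BD = 29.03 / (32.49 - 18.63) = 29.03 / 13.86 = 2.095 g/cm^3

2.095


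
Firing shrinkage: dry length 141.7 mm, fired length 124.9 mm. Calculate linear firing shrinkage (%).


FS = (141.7 - 124.9) / 141.7 * 100 = 11.86%

11.86


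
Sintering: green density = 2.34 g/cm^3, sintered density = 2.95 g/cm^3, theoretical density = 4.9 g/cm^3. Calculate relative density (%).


Relative = 2.95 / 4.9 * 100 = 60.2%

60.2


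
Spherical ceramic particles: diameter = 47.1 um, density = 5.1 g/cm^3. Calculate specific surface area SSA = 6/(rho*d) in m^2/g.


SSA = 6 / (5.1 * 47.1) = 0.025 m^2/g

0.025


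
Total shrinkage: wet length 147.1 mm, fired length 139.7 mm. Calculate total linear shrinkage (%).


TS = (147.1 - 139.7) / 147.1 * 100 = 5.03%

5.03


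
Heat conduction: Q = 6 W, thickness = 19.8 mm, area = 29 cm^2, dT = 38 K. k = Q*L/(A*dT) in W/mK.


k = 6*19.8/1000/(29/10000*38) = 1.08 W/mK

1.08


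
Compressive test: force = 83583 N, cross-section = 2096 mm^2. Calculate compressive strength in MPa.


CS = 83583 / 2096 = 39.9 MPa

39.9


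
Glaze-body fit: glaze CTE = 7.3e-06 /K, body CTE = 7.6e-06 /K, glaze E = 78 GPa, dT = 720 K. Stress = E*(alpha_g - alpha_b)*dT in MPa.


Stress = 78*1000*(7.3e-06 - 7.6e-06)*720 = -16.8 MPa

-16.8


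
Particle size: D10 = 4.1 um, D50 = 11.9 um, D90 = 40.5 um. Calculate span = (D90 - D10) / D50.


Span = (40.5 - 4.1) / 11.9 = 36.4 / 11.9 = 3.059

3.059


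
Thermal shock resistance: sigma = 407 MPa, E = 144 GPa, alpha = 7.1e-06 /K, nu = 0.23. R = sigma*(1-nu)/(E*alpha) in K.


R = 407*(1-0.23)/(144*1000*7.1e-06) = 307 K

307


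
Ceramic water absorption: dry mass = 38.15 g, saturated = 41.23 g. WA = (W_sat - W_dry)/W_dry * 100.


WA = (41.23 - 38.15) / 38.15 * 100 = 8.07%

8.07


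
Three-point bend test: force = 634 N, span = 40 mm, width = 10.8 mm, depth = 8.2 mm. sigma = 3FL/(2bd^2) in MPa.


sigma = 3*634*40/(2*10.8*8.2^2) = 52.4 MPa

52.4


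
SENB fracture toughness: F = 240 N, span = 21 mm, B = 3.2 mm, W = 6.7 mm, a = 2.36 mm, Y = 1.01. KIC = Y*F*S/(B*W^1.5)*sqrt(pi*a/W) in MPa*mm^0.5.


KIC = 1.01*240*21/(3.2*6.7^1.5)*sqrt(pi*2.36/6.7) = 96.49

96.49


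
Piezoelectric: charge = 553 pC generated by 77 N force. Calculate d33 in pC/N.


d33 = 553 / 77 = 7.2 pC/N

7.2


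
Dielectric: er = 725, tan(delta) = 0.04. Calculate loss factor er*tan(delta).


Loss = 725 * 0.04 = 29.0

29.0


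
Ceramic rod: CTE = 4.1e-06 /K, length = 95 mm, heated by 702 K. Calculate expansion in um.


dL = 4.1e-06 * 95 * 702 * 1000 = 273.429 um

273.429


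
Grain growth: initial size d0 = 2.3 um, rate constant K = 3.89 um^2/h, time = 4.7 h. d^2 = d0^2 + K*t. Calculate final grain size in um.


d^2 = 2.3^2 + 3.89*4.7 = 23.573
d = sqrt(23.573) = 4.86 um

4.86


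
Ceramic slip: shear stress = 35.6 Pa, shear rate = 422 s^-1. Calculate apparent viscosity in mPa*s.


eta = tau/gamma * 1000 = 35.6/422 * 1000 = 84.4 mPa*s

84.4


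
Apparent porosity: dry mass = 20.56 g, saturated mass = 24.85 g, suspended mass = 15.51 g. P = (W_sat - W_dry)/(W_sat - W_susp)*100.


P = (24.85 - 20.56) / (24.85 - 15.51) * 100 = 4.29 / 9.34 * 100 = 45.9%

45.9


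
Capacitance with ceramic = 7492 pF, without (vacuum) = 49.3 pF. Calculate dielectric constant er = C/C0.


er = 7492 / 49.3 = 151.97

151.97


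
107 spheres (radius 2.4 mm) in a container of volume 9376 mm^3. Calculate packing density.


V_sphere = 4/3*pi*2.4^3 = 57.9058 mm^3
Total V = 107*57.9058 = 6195.9206 mm^3
PD = 6195.9206 / 9376 = 0.661

0.661


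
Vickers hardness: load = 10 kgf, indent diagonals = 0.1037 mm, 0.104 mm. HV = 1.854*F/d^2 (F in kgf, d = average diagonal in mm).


d_avg = (0.1037+0.104)/2 = 0.10385 mm
HV = 1.854*10/0.10385^2 = 1719

1719


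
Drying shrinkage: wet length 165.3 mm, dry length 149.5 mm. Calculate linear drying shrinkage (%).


DS = (165.3 - 149.5) / 165.3 * 100 = 9.56%

9.56


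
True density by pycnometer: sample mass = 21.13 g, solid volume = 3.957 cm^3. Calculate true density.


TD = 21.13 / 3.957 = 5.34 g/cm^3

5.34


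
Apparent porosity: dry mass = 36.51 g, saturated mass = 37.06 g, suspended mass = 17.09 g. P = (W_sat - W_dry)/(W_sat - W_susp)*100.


P = (37.06 - 36.51) / (37.06 - 17.09) * 100 = 0.55 / 19.97 * 100 = 2.8%

2.8


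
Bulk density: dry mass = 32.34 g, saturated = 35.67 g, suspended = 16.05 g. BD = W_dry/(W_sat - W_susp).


BD = 32.34 / (35.67 - 16.05) = 32.34 / 19.62 = 1.648 g/cm^3

1.648


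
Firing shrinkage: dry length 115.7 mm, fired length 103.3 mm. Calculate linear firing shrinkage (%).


FS = (115.7 - 103.3) / 115.7 * 100 = 10.72%

10.72


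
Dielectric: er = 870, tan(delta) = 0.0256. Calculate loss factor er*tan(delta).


Loss = 870 * 0.0256 = 22.272

22.272


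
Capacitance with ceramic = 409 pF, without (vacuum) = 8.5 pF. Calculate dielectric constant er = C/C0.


er = 409 / 8.5 = 48.12

48.12


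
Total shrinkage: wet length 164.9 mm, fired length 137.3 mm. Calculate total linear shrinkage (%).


TS = (164.9 - 137.3) / 164.9 * 100 = 16.74%

16.74


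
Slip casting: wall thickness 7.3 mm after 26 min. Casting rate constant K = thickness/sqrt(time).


K = 7.3 / sqrt(26) = 7.3 / 5.099 = 1.432 mm/min^0.5

1.432


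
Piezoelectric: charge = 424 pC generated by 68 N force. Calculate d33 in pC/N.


d33 = 424 / 68 = 6.2 pC/N

6.2


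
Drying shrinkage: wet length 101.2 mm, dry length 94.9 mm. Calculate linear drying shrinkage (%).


DS = (101.2 - 94.9) / 101.2 * 100 = 6.23%

6.23


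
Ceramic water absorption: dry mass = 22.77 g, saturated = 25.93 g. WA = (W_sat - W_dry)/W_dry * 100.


WA = (25.93 - 22.77) / 22.77 * 100 = 13.88%

13.88


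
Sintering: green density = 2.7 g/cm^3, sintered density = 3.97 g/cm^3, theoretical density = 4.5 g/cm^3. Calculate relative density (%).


Relative = 3.97 / 4.5 * 100 = 88.2%

88.2


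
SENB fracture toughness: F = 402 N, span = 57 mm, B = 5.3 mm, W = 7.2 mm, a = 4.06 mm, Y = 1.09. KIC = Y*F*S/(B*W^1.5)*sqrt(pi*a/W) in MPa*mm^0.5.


KIC = 1.09*402*57/(5.3*7.2^1.5)*sqrt(pi*4.06/7.2) = 324.66

324.66


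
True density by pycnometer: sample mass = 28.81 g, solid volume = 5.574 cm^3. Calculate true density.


TD = 28.81 / 5.574 = 5.169 g/cm^3

5.169


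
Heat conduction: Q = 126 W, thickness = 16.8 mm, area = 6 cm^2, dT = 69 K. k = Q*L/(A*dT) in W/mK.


k = 126*16.8/1000/(6/10000*69) = 51.13 W/mK

51.13


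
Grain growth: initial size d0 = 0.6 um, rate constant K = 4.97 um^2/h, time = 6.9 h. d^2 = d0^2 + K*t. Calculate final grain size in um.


d^2 = 0.6^2 + 4.97*6.9 = 34.653
d = sqrt(34.653) = 5.89 um

5.89


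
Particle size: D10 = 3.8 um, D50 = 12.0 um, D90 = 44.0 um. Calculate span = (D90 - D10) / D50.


Span = (44.0 - 3.8) / 12.0 = 40.2 / 12.0 = 3.35

3.35


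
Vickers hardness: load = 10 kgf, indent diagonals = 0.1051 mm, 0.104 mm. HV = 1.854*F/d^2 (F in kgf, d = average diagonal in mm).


d_avg = (0.1051+0.104)/2 = 0.10455 mm
HV = 1.854*10/0.10455^2 = 1696

1696


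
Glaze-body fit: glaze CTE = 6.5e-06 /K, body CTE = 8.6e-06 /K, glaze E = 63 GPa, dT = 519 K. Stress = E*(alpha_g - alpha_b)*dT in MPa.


Stress = 63*1000*(6.5e-06 - 8.6e-06)*519 = -68.7 MPa

-68.7


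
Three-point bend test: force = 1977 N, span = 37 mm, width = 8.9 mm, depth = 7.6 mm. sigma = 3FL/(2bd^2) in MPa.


sigma = 3*1977*37/(2*8.9*7.6^2) = 213.4 MPa

213.4


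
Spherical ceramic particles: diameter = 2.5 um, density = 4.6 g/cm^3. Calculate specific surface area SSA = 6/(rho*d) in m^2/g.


SSA = 6 / (4.6 * 2.5) = 0.522 m^2/g

0.522


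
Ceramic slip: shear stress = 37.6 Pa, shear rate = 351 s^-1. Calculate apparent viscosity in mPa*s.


eta = tau/gamma * 1000 = 37.6/351 * 1000 = 107.1 mPa*s

107.1


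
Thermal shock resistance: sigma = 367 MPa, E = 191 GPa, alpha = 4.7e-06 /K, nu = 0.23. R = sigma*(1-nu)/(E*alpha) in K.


R = 367*(1-0.23)/(191*1000*4.7e-06) = 315 K

315


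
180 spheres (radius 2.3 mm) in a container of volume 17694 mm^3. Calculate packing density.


V_sphere = 4/3*pi*2.3^3 = 50.965 mm^3
Total V = 180*50.965 = 9173.7 mm^3
PD = 9173.7 / 17694 = 0.518

0.518


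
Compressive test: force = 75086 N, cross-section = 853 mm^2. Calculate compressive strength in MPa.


CS = 75086 / 853 = 88.0 MPa

88.0


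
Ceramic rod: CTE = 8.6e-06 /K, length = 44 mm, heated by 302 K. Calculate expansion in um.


dL = 8.6e-06 * 44 * 302 * 1000 = 114.277 um

114.277


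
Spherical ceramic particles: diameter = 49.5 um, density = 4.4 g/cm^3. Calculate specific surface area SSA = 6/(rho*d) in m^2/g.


SSA = 6 / (4.4 * 49.5) = 0.028 m^2/g

0.028


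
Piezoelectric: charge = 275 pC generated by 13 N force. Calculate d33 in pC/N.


d33 = 275 / 13 = 21.2 pC/N

21.2


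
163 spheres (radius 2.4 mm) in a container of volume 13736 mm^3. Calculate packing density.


V_sphere = 4/3*pi*2.4^3 = 57.9058 mm^3
Total V = 163*57.9058 = 9438.6454 mm^3
PD = 9438.6454 / 13736 = 0.687

0.687


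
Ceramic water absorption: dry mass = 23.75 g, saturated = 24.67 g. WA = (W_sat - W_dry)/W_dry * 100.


WA = (24.67 - 23.75) / 23.75 * 100 = 3.87%

3.87


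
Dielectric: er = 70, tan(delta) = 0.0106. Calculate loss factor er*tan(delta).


Loss = 70 * 0.0106 = 0.742

0.742


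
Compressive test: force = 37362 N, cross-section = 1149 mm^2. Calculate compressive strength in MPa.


CS = 37362 / 1149 = 32.5 MPa

32.5


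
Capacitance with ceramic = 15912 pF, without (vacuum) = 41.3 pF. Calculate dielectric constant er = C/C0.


er = 15912 / 41.3 = 385.28

385.28


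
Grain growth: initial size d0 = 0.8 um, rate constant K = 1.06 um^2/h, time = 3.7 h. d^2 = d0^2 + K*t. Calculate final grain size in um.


d^2 = 0.8^2 + 1.06*3.7 = 4.562
d = sqrt(4.562) = 2.14 um

2.14


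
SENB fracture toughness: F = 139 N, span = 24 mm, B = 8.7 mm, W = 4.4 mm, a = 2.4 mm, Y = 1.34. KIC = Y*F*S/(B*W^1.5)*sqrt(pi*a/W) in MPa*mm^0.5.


KIC = 1.34*139*24/(8.7*4.4^1.5)*sqrt(pi*2.4/4.4) = 72.88

72.88


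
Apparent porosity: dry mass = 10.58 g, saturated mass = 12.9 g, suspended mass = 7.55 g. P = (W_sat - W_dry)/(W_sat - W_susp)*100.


P = (12.9 - 10.58) / (12.9 - 7.55) * 100 = 2.32 / 5.35 * 100 = 43.4%

43.4


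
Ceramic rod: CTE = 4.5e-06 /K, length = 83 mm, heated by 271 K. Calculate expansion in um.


dL = 4.5e-06 * 83 * 271 * 1000 = 101.219 um

101.219


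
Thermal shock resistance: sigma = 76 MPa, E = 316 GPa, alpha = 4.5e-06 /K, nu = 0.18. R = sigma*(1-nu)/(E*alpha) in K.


R = 76*(1-0.18)/(316*1000*4.5e-06) = 44 K

44


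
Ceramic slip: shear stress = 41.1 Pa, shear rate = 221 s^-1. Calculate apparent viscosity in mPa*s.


eta = tau/gamma * 1000 = 41.1/221 * 1000 = 186.0 mPa*s

186.0


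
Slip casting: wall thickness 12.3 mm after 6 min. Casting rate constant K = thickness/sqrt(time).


K = 12.3 / sqrt(6) = 12.3 / 2.4495 = 5.021 mm/min^0.5

5.021


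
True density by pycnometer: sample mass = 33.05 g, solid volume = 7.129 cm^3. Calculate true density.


TD = 33.05 / 7.129 = 4.636 g/cm^3

4.636


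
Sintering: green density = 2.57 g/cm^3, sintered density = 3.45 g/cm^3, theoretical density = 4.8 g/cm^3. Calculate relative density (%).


Relative = 3.45 / 4.8 * 100 = 71.9%

71.9


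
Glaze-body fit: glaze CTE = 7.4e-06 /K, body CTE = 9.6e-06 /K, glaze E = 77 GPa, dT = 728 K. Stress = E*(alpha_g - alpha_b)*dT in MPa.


Stress = 77*1000*(7.4e-06 - 9.6e-06)*728 = -123.3 MPa

-123.3


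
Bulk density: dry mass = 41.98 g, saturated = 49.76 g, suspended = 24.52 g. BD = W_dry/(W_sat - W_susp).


BD = 41.98 / (49.76 - 24.52) = 41.98 / 25.24 = 1.663 g/cm^3

1.663


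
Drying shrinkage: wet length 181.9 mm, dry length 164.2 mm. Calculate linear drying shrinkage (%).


DS = (181.9 - 164.2) / 181.9 * 100 = 9.73%

9.73


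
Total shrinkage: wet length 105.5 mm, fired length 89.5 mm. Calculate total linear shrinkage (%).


TS = (105.5 - 89.5) / 105.5 * 100 = 15.17%

15.17


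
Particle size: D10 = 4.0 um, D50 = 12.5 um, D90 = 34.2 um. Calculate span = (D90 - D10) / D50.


Span = (34.2 - 4.0) / 12.5 = 30.2 / 12.5 = 2.416

2.416


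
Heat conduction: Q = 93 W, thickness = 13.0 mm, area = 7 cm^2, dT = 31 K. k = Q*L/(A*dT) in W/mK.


k = 93*13.0/1000/(7/10000*31) = 55.71 W/mK

55.71


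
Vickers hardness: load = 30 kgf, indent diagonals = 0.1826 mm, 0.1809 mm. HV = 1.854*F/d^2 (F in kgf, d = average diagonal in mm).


d_avg = (0.1826+0.1809)/2 = 0.18175 mm
HV = 1.854*30/0.18175^2 = 1684

1684


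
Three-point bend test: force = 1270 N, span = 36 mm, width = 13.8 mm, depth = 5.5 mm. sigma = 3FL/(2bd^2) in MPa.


sigma = 3*1270*36/(2*13.8*5.5^2) = 164.3 MPa

164.3


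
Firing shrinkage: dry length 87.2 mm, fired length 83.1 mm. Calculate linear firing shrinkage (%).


FS = (87.2 - 83.1) / 87.2 * 100 = 4.7%

4.7


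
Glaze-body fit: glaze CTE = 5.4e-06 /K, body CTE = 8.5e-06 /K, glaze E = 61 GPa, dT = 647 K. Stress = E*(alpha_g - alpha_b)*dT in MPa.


Stress = 61*1000*(5.4e-06 - 8.5e-06)*647 = -122.3 MPa

-122.3


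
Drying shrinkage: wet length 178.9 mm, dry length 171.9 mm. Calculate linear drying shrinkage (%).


DS = (178.9 - 171.9) / 178.9 * 100 = 3.91%

3.91


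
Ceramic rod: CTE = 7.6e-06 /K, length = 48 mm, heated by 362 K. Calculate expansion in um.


dL = 7.6e-06 * 48 * 362 * 1000 = 132.058 um

132.058


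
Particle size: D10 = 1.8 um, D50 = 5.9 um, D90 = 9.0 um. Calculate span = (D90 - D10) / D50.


Span = (9.0 - 1.8) / 5.9 = 7.2 / 5.9 = 1.22

1.22


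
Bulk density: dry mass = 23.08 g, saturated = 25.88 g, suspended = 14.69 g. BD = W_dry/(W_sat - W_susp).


BD = 23.08 / (25.88 - 14.69) = 23.08 / 11.19 = 2.063 g/cm^3

2.063


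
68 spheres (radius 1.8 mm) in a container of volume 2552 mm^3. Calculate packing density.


V_sphere = 4/3*pi*1.8^3 = 24.429 mm^3
Total V = 68*24.429 = 1661.172 mm^3
PD = 1661.172 / 2552 = 0.651

0.651


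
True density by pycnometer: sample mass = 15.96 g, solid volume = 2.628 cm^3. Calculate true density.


TD = 15.96 / 2.628 = 6.073 g/cm^3

6.073


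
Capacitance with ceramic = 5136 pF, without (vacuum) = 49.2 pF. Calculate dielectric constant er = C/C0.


er = 5136 / 49.2 = 104.39

104.39


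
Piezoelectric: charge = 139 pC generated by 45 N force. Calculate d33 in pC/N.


d33 = 139 / 45 = 3.1 pC/N

3.1


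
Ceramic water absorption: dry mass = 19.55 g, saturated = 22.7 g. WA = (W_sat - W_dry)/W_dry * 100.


WA = (22.7 - 19.55) / 19.55 * 100 = 16.11%

16.11


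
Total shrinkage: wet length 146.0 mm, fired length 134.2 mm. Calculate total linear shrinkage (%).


TS = (146.0 - 134.2) / 146.0 * 100 = 8.08%

8.08


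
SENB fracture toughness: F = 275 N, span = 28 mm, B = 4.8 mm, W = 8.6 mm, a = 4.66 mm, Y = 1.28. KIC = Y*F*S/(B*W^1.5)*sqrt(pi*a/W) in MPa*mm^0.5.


KIC = 1.28*275*28/(4.8*8.6^1.5)*sqrt(pi*4.66/8.6) = 106.23

106.23


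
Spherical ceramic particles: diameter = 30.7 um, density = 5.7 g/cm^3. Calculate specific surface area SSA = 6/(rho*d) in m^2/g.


SSA = 6 / (5.7 * 30.7) = 0.034 m^2/g

0.034


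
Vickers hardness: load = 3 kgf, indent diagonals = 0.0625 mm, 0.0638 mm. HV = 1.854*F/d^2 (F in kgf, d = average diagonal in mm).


d_avg = (0.0625+0.0638)/2 = 0.06315 mm
HV = 1.854*3/0.06315^2 = 1395

1395


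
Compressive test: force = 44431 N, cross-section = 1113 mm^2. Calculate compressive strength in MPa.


CS = 44431 / 1113 = 39.9 MPa

39.9


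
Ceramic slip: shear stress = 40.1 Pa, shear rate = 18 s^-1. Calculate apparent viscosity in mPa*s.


eta = tau/gamma * 1000 = 40.1/18 * 1000 = 2227.8 mPa*s

2227.8


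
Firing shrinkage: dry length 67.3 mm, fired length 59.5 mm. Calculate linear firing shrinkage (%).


FS = (67.3 - 59.5) / 67.3 * 100 = 11.59%

11.59


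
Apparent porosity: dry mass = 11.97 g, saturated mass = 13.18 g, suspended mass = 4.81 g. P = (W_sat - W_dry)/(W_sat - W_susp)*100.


P = (13.18 - 11.97) / (13.18 - 4.81) * 100 = 1.21 / 8.37 * 100 = 14.5%

14.5


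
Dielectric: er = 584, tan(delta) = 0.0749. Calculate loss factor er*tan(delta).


Loss = 584 * 0.0749 = 43.742

43.742


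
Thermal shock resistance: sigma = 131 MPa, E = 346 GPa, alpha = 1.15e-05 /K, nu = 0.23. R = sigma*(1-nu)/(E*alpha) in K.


R = 131*(1-0.23)/(346*1000*1.15e-05) = 25 K

25


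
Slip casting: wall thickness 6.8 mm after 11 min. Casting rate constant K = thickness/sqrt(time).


K = 6.8 / sqrt(11) = 6.8 / 3.3166 = 2.05 mm/min^0.5

2.05


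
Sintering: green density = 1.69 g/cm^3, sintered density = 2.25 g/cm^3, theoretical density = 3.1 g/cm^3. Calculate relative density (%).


Relative = 2.25 / 3.1 * 100 = 72.6%

72.6


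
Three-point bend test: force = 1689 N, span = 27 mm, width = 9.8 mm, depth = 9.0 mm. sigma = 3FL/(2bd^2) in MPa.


sigma = 3*1689*27/(2*9.8*9.0^2) = 86.2 MPa

86.2


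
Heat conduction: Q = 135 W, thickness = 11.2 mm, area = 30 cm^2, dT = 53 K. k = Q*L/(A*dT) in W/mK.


k = 135*11.2/1000/(30/10000*53) = 9.51 W/mK

9.51


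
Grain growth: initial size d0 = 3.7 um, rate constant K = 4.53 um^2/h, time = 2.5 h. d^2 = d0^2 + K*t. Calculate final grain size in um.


d^2 = 3.7^2 + 4.53*2.5 = 25.015
d = sqrt(25.015) = 5.0 um

5.0


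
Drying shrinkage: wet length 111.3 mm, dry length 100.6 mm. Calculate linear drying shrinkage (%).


DS = (111.3 - 100.6) / 111.3 * 100 = 9.61%

9.61


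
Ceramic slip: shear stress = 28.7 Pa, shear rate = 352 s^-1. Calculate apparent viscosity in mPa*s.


eta = tau/gamma * 1000 = 28.7/352 * 1000 = 81.5 mPa*s

81.5


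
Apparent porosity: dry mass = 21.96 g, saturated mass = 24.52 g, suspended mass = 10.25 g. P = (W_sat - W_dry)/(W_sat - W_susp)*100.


P = (24.52 - 21.96) / (24.52 - 10.25) * 100 = 2.56 / 14.27 * 100 = 17.9%

17.9


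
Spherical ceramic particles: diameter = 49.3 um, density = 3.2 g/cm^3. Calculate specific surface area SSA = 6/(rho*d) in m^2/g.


SSA = 6 / (3.2 * 49.3) = 0.038 m^2/g

0.038


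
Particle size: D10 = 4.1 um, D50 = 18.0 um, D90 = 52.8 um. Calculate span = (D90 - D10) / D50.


Span = (52.8 - 4.1) / 18.0 = 48.7 / 18.0 = 2.706

2.706


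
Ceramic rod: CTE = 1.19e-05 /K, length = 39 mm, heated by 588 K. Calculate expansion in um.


dL = 1.19e-05 * 39 * 588 * 1000 = 272.891 um

272.891


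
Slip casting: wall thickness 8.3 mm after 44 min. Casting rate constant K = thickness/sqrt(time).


K = 8.3 / sqrt(44) = 8.3 / 6.6332 = 1.251 mm/min^0.5

1.251


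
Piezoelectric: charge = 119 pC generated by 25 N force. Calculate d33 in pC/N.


d33 = 119 / 25 = 4.8 pC/N

4.8


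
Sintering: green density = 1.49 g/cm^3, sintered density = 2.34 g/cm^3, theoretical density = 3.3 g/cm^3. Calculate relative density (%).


Relative = 2.34 / 3.3 * 100 = 70.9%

70.9


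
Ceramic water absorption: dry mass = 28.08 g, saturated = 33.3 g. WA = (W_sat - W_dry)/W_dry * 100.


WA = (33.3 - 28.08) / 28.08 * 100 = 18.59%

18.59


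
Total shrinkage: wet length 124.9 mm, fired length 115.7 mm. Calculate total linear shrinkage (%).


TS = (124.9 - 115.7) / 124.9 * 100 = 7.37%

7.37


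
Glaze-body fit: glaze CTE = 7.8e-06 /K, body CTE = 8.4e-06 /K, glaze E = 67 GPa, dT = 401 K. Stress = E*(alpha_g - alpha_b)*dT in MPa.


Stress = 67*1000*(7.8e-06 - 8.4e-06)*401 = -16.1 MPa

-16.1


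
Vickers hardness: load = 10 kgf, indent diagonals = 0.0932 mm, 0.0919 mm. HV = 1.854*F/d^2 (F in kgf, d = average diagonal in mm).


d_avg = (0.0932+0.0919)/2 = 0.09255 mm
HV = 1.854*10/0.09255^2 = 2164

2164


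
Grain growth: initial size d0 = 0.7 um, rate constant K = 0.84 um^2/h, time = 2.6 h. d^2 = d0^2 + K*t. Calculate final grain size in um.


d^2 = 0.7^2 + 0.84*2.6 = 2.674
d = sqrt(2.674) = 1.64 um

1.64


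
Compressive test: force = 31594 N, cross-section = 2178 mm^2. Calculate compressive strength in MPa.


CS = 31594 / 2178 = 14.5 MPa

14.5


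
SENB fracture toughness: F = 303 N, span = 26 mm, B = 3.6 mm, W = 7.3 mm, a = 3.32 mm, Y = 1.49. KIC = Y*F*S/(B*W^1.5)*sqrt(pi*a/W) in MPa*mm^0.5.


KIC = 1.49*303*26/(3.6*7.3^1.5)*sqrt(pi*3.32/7.3) = 197.61

197.61


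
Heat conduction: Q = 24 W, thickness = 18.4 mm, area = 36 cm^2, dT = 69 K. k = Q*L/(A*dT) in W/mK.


k = 24*18.4/1000/(36/10000*69) = 1.78 W/mK

1.78


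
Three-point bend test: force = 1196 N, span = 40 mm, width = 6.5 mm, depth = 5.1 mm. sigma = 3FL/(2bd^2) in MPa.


sigma = 3*1196*40/(2*6.5*5.1^2) = 424.5 MPa

424.5


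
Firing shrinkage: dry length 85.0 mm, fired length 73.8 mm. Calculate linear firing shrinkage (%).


FS = (85.0 - 73.8) / 85.0 * 100 = 13.18%

13.18


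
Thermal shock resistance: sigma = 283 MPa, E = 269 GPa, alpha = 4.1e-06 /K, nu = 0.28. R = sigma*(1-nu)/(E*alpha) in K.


R = 283*(1-0.28)/(269*1000*4.1e-06) = 185 K

185


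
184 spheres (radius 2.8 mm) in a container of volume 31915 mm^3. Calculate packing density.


V_sphere = 4/3*pi*2.8^3 = 91.9523 mm^3
Total V = 184*91.9523 = 16919.2232 mm^3
PD = 16919.2232 / 31915 = 0.53

0.53


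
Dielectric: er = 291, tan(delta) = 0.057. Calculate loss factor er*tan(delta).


Loss = 291 * 0.057 = 16.587

16.587


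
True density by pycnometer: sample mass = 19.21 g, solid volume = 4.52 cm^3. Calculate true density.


TD = 19.21 / 4.52 = 4.25 g/cm^3

4.25


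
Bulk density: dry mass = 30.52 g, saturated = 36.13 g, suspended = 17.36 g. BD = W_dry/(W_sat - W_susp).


BD = 30.52 / (36.13 - 17.36) = 30.52 / 18.77 = 1.626 g/cm^3

1.626


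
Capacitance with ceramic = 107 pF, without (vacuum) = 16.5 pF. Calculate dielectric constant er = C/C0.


er = 107 / 16.5 = 6.48

6.48


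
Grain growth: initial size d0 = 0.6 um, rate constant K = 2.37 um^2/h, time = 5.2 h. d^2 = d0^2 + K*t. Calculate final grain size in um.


d^2 = 0.6^2 + 2.37*5.2 = 12.684
d = sqrt(12.684) = 3.56 um

3.56


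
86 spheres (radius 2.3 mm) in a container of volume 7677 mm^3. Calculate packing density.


V_sphere = 4/3*pi*2.3^3 = 50.965 mm^3
Total V = 86*50.965 = 4382.99 mm^3
PD = 4382.99 / 7677 = 0.571

0.571


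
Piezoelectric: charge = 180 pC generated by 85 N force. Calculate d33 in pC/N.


d33 = 180 / 85 = 2.1 pC/N

2.1


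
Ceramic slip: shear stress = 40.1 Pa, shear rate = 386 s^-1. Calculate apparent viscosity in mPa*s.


eta = tau/gamma * 1000 = 40.1/386 * 1000 = 103.9 mPa*s

103.9


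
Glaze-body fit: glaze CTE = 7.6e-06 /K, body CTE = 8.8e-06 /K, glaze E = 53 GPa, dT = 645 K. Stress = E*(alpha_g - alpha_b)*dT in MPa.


Stress = 53*1000*(7.6e-06 - 8.8e-06)*645 = -41.0 MPa

-41.0


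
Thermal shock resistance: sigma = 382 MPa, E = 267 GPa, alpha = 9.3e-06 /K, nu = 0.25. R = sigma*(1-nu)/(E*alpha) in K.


R = 382*(1-0.25)/(267*1000*9.3e-06) = 115 K

115


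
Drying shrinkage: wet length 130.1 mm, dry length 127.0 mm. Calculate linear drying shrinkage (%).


DS = (130.1 - 127.0) / 130.1 * 100 = 2.38%

2.38


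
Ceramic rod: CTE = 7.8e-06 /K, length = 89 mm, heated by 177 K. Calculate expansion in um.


dL = 7.8e-06 * 89 * 177 * 1000 = 122.873 um

122.873


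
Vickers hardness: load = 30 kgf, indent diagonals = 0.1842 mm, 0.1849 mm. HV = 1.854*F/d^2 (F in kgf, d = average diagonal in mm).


d_avg = (0.1842+0.1849)/2 = 0.18455 mm
HV = 1.854*30/0.18455^2 = 1633

1633


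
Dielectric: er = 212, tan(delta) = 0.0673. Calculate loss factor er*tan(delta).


Loss = 212 * 0.0673 = 14.268

14.268


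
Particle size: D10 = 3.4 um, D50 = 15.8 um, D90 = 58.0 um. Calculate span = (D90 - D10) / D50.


Span = (58.0 - 3.4) / 15.8 = 54.6 / 15.8 = 3.456

3.456


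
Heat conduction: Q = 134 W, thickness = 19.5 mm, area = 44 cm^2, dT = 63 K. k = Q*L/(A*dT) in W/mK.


k = 134*19.5/1000/(44/10000*63) = 9.43 W/mK

9.43


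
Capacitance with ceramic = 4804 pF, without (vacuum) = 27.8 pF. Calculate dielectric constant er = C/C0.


er = 4804 / 27.8 = 172.81

172.81


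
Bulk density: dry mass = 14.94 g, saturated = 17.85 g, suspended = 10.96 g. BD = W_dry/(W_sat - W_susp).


BD = 14.94 / (17.85 - 10.96) = 14.94 / 6.89 = 2.168 g/cm^3

2.168


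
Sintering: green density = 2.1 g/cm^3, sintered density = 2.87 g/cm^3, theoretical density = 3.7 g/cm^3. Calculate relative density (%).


Relative = 2.87 / 3.7 * 100 = 77.6%

77.6


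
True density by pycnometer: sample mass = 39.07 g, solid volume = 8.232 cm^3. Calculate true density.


TD = 39.07 / 8.232 = 4.746 g/cm^3

4.746


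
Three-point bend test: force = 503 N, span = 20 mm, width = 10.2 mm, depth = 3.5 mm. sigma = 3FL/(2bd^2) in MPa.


sigma = 3*503*20/(2*10.2*3.5^2) = 120.8 MPa

120.8


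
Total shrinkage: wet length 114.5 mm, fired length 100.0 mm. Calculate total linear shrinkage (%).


TS = (114.5 - 100.0) / 114.5 * 100 = 12.66%

12.66


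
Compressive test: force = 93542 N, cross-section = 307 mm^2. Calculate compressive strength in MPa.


CS = 93542 / 307 = 304.7 MPa

304.7
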